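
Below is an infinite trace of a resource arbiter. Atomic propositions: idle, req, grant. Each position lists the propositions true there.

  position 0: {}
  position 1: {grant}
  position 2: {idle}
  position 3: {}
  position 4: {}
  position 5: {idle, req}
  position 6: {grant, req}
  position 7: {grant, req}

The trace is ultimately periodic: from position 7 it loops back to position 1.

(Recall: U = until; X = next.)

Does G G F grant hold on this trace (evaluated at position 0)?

G F grant holds at every position 0..7, and those are all positions ever visited, so G G F grant holds.

Satisfied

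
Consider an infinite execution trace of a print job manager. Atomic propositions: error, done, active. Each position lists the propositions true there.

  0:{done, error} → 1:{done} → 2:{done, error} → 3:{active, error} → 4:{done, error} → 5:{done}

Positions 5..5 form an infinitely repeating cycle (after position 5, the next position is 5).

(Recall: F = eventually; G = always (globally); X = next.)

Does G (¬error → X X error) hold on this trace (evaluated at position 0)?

¬error → X X error must hold at every position from 0 onward. It fails at position 5, so G (¬error → X X error) is false.
Positions where ¬error holds: 1, 5.
Check X X error at each: 1→ok, 5→fails.

No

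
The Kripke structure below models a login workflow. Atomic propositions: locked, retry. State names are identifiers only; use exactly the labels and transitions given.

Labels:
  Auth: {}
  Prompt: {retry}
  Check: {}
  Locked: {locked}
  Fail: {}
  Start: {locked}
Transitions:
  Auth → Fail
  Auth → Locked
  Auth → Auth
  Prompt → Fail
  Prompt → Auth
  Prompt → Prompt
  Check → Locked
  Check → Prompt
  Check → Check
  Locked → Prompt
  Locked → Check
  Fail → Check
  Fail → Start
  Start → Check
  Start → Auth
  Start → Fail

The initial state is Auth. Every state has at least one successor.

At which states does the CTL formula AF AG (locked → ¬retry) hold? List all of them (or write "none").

{Auth, Prompt, Check, Locked, Fail, Start}

States satisfying AG (locked → ¬retry): {Auth, Prompt, Check, Locked, Fail, Start}.
States satisfying AF AG (locked → ¬retry): {Auth, Prompt, Check, Locked, Fail, Start}.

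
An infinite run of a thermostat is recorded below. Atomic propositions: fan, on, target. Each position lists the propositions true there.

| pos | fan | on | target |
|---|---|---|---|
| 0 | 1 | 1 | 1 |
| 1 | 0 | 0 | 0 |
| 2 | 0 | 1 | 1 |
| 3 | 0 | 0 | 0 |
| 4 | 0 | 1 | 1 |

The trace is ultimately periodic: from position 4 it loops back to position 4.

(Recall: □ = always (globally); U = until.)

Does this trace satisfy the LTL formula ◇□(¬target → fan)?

Holds

□(¬target → fan) holds at position 4, which is reachable from 0, so ◇□(¬target → fan) holds.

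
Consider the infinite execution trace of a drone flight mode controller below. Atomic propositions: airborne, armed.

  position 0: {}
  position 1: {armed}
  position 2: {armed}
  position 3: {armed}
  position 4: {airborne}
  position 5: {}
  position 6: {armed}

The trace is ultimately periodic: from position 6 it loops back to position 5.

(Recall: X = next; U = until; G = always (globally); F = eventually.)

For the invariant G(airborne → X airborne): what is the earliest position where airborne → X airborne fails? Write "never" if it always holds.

Check airborne → X airborne at each position in order: 0 ✓, 1 ✓, 2 ✓, 3 ✓.
At position 4 the labels are {airborne} and the next position 5 has {}, so airborne → X airborne is false there. This is the first violation.

4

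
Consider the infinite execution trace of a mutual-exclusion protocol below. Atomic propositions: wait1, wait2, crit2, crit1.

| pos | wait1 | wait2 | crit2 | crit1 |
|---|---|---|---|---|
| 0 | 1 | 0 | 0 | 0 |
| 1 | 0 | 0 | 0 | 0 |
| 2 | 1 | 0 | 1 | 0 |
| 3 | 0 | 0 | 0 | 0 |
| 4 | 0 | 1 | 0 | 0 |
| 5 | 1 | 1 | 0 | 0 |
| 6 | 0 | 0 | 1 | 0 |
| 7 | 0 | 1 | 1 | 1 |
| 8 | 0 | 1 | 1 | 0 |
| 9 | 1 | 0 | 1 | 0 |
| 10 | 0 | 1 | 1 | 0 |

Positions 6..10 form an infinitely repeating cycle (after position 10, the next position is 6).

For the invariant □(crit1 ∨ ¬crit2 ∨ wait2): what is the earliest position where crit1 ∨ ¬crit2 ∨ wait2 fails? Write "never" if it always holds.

2

Check crit1 ∨ ¬crit2 ∨ wait2 at each position in order: 0 ✓, 1 ✓.
At position 2 the labels are {crit2, wait1}, so crit1 ∨ ¬crit2 ∨ wait2 is false there. This is the first violation.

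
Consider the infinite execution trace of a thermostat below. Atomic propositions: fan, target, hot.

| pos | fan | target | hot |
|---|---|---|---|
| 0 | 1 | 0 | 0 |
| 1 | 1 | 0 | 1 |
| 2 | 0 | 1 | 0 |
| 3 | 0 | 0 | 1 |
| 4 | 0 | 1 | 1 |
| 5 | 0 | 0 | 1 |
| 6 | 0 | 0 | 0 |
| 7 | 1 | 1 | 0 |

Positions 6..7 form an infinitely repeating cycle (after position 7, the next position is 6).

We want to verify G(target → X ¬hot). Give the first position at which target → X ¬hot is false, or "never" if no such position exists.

Check target → X ¬hot at each position in order: 0 ✓, 1 ✓.
At position 2 the labels are {target} and the next position 3 has {hot}, so target → X ¬hot is false there. This is the first violation.

2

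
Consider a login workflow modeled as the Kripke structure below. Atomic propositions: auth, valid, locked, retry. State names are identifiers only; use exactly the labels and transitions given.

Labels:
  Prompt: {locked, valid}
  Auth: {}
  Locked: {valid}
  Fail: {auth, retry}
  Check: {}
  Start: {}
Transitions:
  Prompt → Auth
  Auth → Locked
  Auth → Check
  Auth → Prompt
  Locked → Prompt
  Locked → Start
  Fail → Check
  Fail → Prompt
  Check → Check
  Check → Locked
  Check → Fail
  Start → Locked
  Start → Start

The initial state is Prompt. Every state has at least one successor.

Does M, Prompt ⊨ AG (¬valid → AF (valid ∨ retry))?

States satisfying ¬valid → AF (valid ∨ retry): {Prompt, Locked, Fail}.
States satisfying AG (¬valid → AF (valid ∨ retry)): ∅.
Auth is reachable from Prompt and violates ¬valid → AF (valid ∨ retry), so AG fails at Prompt.
Prompt ∉ Sat(AG (¬valid → AF (valid ∨ retry))).

No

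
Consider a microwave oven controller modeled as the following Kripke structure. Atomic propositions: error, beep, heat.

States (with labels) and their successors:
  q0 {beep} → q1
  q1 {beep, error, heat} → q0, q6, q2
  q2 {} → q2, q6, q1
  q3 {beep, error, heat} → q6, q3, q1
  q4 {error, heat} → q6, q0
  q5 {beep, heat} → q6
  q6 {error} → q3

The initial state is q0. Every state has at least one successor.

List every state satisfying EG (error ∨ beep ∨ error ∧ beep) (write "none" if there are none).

{q0, q1, q3, q4, q5, q6}

States satisfying error ∨ beep ∨ error ∧ beep: {q0, q1, q3, q4, q5, q6}.
States satisfying EG (error ∨ beep ∨ error ∧ beep): {q0, q1, q3, q4, q5, q6}.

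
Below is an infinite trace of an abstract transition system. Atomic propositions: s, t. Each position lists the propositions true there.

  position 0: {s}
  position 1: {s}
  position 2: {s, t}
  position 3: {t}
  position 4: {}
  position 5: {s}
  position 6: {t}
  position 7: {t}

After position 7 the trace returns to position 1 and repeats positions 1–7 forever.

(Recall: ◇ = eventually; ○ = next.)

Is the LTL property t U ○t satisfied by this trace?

No

Walking from position 0: at position 0, ○t has not yet held and t fails, so t U ○t is false.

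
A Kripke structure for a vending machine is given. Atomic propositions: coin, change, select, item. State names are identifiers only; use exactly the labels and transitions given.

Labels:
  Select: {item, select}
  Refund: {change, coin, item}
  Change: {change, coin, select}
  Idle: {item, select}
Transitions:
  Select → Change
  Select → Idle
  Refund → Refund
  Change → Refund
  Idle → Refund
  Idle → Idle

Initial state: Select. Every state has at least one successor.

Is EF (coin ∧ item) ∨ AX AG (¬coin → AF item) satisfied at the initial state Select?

Yes

States satisfying coin ∧ item: {Refund}.
States satisfying EF (coin ∧ item): {Select, Refund, Change, Idle}.
States satisfying AG (¬coin → AF item): {Select, Refund, Change, Idle}.
States satisfying AX AG (¬coin → AF item): {Select, Refund, Change, Idle}.
States satisfying EF (coin ∧ item) ∨ AX AG (¬coin → AF item): {Select, Refund, Change, Idle}.
Select ∈ Sat(EF (coin ∧ item) ∨ AX AG (¬coin → AF item)).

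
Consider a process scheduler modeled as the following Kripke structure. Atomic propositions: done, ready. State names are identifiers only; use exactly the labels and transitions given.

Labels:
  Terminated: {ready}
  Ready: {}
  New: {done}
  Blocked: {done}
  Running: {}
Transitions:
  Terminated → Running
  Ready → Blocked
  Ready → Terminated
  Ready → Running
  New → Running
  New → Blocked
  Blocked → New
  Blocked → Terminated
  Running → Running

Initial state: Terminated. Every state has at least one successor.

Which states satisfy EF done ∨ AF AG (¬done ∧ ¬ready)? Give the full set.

States satisfying done: {New, Blocked}.
States satisfying EF done: {Ready, New, Blocked}.
States satisfying AG (¬done ∧ ¬ready): {Running}.
States satisfying AF AG (¬done ∧ ¬ready): {Terminated, Running}.
States satisfying EF done ∨ AF AG (¬done ∧ ¬ready): {Terminated, Ready, New, Blocked, Running}.

{Terminated, Ready, New, Blocked, Running}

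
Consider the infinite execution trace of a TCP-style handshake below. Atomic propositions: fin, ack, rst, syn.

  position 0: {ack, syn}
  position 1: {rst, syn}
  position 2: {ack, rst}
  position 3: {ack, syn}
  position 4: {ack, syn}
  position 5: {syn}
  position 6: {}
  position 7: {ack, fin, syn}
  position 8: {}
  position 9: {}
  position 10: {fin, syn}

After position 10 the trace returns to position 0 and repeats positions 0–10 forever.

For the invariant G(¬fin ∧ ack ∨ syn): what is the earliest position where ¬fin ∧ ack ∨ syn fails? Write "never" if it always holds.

6

Check ¬fin ∧ ack ∨ syn at each position in order: 0 ✓, 1 ✓, 2 ✓, 3 ✓, 4 ✓, 5 ✓.
At position 6 the labels are {}, so ¬fin ∧ ack ∨ syn is false there. This is the first violation.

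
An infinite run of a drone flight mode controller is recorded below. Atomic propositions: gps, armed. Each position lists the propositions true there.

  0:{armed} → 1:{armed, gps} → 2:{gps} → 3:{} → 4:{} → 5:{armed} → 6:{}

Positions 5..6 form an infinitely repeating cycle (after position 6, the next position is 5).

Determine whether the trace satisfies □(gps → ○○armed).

gps → ○○armed must hold at every position from 0 onward. It fails at position 1, so □(gps → ○○armed) is false.
Positions where gps holds: 1, 2.
Check ○○armed at each: 1→fails, 2→fails.

Does not hold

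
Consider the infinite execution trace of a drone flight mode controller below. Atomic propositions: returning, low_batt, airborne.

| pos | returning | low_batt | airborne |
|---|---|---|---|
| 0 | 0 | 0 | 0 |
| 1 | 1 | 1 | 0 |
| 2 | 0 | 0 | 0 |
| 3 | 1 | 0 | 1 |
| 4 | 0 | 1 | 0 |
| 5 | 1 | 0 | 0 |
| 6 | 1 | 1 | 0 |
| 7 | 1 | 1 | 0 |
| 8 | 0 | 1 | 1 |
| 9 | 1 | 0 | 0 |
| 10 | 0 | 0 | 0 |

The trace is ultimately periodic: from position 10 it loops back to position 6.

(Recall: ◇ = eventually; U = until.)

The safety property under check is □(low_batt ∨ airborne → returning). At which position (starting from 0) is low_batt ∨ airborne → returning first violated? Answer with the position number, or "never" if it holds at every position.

Check low_batt ∨ airborne → returning at each position in order: 0 ✓, 1 ✓, 2 ✓, 3 ✓.
At position 4 the labels are {low_batt}, so low_batt ∨ airborne → returning is false there. This is the first violation.

4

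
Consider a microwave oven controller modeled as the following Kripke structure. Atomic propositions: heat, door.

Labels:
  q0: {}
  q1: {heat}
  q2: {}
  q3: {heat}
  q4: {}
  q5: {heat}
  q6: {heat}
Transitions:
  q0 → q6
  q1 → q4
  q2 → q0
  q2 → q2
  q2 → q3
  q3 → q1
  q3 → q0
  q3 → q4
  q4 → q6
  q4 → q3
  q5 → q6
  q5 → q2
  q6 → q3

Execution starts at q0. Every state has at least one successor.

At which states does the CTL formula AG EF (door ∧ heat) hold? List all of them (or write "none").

none

States satisfying EF (door ∧ heat): ∅.
States satisfying AG EF (door ∧ heat): ∅.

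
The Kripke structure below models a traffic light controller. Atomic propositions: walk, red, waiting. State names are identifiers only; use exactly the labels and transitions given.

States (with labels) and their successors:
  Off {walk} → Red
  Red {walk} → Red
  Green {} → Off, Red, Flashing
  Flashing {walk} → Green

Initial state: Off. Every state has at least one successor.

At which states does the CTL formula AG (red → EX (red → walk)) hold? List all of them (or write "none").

{Off, Red, Green, Flashing}

States satisfying red → EX (red → walk): {Off, Red, Green, Flashing}.
States satisfying AG (red → EX (red → walk)): {Off, Red, Green, Flashing}.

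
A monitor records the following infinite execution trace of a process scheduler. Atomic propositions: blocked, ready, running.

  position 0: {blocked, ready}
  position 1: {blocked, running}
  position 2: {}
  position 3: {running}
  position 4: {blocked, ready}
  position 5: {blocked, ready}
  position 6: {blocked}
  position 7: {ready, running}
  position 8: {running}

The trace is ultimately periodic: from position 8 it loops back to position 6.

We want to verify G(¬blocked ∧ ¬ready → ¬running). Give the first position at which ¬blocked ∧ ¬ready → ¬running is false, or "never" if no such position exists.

Check ¬blocked ∧ ¬ready → ¬running at each position in order: 0 ✓, 1 ✓, 2 ✓.
At position 3 the labels are {running}, so ¬blocked ∧ ¬ready → ¬running is false there. This is the first violation.

3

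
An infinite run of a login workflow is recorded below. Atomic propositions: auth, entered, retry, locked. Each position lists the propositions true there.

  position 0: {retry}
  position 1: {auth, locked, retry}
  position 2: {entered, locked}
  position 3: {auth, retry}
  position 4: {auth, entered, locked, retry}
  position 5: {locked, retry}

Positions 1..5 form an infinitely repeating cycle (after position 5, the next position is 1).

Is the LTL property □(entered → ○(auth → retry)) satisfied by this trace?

entered → ○(auth → retry) holds at every position 0..5, and those are all positions ever visited, so □(entered → ○(auth → retry)) holds.
Positions where entered holds: 2, 4.
Check ○(auth → retry) at each: 2→ok, 4→ok.

Holds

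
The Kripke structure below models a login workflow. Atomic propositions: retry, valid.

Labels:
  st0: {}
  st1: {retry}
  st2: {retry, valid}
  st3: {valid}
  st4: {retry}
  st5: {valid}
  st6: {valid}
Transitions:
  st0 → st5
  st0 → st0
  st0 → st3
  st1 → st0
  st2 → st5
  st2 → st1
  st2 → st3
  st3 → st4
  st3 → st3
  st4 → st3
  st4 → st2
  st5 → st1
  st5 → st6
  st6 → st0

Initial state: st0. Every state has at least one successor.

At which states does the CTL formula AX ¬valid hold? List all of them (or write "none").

States satisfying ¬valid: {st0, st1, st4}.
States satisfying AX ¬valid: {st1, st6}.

{st1, st6}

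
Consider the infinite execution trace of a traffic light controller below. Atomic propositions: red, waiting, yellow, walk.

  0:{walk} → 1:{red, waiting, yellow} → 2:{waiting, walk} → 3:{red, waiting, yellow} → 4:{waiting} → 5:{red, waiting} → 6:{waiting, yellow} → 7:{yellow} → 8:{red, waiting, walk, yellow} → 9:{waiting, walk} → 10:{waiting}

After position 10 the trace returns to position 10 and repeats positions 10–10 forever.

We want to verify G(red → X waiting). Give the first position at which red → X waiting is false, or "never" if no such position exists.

never

red → X waiting holds at every position 0..10, and those are all the positions the trace ever visits, so the invariant G(red → X waiting) is never violated.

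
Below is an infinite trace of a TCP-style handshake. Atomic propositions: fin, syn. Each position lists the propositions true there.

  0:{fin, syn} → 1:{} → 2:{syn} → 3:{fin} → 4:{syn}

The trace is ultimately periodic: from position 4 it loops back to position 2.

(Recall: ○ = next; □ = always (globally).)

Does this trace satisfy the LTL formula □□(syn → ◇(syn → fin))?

Yes

□(syn → ◇(syn → fin)) holds at every position 0..4, and those are all positions ever visited, so □□(syn → ◇(syn → fin)) holds.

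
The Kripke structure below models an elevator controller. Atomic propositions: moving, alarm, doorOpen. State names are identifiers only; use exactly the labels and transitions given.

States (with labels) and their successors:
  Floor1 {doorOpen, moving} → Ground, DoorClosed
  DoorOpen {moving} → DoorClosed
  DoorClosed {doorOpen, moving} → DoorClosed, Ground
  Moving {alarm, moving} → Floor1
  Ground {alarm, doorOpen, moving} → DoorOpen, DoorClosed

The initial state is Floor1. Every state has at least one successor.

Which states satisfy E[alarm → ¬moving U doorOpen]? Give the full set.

States satisfying alarm → ¬moving: {Floor1, DoorOpen, DoorClosed}.
States satisfying doorOpen: {Floor1, DoorClosed, Ground}.
States satisfying E[alarm → ¬moving U doorOpen]: {Floor1, DoorOpen, DoorClosed, Ground}.

{Floor1, DoorOpen, DoorClosed, Ground}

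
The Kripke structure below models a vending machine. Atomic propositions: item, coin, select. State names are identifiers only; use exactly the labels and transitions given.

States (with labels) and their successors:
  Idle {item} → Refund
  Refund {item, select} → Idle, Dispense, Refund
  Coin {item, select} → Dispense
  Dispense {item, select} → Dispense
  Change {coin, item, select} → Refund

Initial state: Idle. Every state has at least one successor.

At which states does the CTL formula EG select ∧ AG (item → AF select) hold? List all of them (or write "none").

States satisfying select: {Refund, Coin, Dispense, Change}.
States satisfying EG select: {Refund, Coin, Dispense, Change}.
States satisfying item → AF select: {Idle, Refund, Coin, Dispense, Change}.
States satisfying AG (item → AF select): {Idle, Refund, Coin, Dispense, Change}.
States satisfying EG select ∧ AG (item → AF select): {Refund, Coin, Dispense, Change}.

{Refund, Coin, Dispense, Change}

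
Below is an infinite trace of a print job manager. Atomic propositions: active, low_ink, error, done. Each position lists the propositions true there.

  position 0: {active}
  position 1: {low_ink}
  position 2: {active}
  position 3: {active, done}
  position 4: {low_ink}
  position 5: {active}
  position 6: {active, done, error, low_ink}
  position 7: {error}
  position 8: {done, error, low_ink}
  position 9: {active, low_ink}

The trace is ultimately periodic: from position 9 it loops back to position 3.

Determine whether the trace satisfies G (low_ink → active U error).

Violated

low_ink → active U error must hold at every position from 0 onward. It fails at position 1, so G (low_ink → active U error) is false.
Positions where low_ink holds: 1, 4, 6, 8, 9.
Check active U error at each: 1→fails, 4→fails, 6→ok, 8→ok, 9→fails.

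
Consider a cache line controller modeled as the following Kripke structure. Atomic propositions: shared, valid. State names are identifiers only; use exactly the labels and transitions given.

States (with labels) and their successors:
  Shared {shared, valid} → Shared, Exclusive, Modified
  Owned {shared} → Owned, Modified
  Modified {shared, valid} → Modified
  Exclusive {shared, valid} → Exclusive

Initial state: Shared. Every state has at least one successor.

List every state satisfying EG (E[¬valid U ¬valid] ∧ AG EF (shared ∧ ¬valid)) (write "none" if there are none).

none

States satisfying E[¬valid U ¬valid] ∧ AG EF (shared ∧ ¬valid): ∅.
States satisfying EG (E[¬valid U ¬valid] ∧ AG EF (shared ∧ ¬valid)): ∅.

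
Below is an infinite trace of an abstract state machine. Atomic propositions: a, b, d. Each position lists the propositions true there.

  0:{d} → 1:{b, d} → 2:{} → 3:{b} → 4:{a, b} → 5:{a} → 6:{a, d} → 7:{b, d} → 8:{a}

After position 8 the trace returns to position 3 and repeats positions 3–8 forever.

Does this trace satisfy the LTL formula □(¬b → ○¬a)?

No

¬b → ○¬a must hold at every position from 0 onward. It fails at position 5, so □(¬b → ○¬a) is false.
Positions where ¬b holds: 0, 2, 5, 6, 8.
Check ○¬a at each: 0→ok, 2→ok, 5→fails, 6→ok, 8→ok.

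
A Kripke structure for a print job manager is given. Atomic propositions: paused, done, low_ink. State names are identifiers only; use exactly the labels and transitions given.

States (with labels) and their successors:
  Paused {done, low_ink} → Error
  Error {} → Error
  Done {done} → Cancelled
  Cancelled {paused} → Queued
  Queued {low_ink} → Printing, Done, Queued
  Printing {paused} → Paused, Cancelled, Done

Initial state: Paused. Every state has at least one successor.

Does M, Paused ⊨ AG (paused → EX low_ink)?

States satisfying paused → EX low_ink: {Paused, Error, Done, Cancelled, Queued, Printing}.
States satisfying AG (paused → EX low_ink): {Paused, Error, Done, Cancelled, Queued, Printing}.
Every state reachable from Paused satisfies paused → EX low_ink.
Paused ∈ Sat(AG (paused → EX low_ink)).

Holds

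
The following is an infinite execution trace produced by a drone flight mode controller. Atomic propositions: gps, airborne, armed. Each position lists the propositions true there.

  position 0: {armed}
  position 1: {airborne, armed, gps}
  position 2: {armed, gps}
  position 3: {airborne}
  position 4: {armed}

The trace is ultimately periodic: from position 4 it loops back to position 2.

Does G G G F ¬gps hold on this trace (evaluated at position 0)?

Yes

G G F ¬gps holds at every position 0..4, and those are all positions ever visited, so G G G F ¬gps holds.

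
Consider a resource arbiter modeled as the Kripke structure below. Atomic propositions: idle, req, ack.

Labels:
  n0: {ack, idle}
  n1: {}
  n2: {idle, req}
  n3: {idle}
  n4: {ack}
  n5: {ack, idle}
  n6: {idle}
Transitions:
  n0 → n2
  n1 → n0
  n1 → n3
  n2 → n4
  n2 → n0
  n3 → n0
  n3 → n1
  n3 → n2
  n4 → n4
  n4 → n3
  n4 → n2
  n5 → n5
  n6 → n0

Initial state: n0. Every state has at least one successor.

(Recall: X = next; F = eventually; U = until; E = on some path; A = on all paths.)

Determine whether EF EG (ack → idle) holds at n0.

Holds

States satisfying EG (ack → idle): {n0, n1, n2, n3, n5, n6}.
States satisfying EF EG (ack → idle): {n0, n1, n2, n3, n4, n5, n6}.
Some path from n0 reaches a state where EG (ack → idle) holds.
n0 ∈ Sat(EF EG (ack → idle)).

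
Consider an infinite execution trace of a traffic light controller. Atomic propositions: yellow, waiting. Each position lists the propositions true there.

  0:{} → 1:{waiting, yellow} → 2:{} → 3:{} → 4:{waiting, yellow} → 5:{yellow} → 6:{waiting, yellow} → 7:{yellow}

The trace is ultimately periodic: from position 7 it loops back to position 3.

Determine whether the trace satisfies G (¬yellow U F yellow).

Holds

¬yellow U F yellow holds at every position 0..7, and those are all positions ever visited, so G (¬yellow U F yellow) holds.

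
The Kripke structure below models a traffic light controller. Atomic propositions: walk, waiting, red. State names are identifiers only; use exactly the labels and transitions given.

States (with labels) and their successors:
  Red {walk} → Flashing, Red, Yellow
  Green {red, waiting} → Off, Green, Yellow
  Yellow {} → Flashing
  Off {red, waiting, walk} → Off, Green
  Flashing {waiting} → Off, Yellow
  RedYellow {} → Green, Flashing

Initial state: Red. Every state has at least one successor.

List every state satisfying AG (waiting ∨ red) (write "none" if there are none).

none

States satisfying waiting ∨ red: {Green, Off, Flashing}.
States satisfying AG (waiting ∨ red): ∅.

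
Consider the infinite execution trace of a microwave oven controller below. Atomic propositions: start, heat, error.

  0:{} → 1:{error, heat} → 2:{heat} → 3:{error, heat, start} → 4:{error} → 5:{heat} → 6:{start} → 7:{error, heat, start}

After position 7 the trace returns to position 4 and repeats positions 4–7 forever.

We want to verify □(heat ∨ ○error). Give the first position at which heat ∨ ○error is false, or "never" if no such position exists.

4

Check heat ∨ ○error at each position in order: 0 ✓, 1 ✓, 2 ✓, 3 ✓.
At position 4 the labels are {error} and the next position 5 has {heat}, so heat ∨ ○error is false there. This is the first violation.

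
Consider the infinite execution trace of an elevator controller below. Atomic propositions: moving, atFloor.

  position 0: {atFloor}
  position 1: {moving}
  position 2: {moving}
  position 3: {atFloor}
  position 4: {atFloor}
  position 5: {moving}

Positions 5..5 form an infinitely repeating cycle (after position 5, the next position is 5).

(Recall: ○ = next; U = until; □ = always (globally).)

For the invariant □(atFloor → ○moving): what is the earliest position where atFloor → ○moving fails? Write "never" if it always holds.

3

Check atFloor → ○moving at each position in order: 0 ✓, 1 ✓, 2 ✓.
At position 3 the labels are {atFloor} and the next position 4 has {atFloor}, so atFloor → ○moving is false there. This is the first violation.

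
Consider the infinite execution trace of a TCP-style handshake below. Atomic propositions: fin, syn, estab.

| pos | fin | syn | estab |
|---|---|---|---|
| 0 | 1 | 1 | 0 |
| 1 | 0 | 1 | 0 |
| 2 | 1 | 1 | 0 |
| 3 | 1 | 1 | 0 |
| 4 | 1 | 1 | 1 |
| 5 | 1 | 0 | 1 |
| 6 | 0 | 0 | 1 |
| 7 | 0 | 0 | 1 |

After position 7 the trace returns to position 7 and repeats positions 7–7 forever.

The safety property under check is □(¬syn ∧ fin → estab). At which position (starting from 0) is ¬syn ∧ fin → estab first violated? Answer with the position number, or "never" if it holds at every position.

¬syn ∧ fin → estab holds at every position 0..7, and those are all the positions the trace ever visits, so the invariant □(¬syn ∧ fin → estab) is never violated.

never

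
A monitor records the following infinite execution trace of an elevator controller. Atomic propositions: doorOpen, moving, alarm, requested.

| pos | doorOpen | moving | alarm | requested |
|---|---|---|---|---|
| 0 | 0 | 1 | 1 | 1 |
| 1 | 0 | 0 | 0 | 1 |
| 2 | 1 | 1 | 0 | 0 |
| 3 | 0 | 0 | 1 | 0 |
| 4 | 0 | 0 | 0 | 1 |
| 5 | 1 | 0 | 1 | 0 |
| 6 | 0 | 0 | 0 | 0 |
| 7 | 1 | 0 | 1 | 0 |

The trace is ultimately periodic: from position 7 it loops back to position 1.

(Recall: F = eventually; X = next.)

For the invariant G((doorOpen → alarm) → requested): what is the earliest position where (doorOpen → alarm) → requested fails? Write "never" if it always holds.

Check (doorOpen → alarm) → requested at each position in order: 0 ✓, 1 ✓, 2 ✓.
At position 3 the labels are {alarm}, so (doorOpen → alarm) → requested is false there. This is the first violation.

3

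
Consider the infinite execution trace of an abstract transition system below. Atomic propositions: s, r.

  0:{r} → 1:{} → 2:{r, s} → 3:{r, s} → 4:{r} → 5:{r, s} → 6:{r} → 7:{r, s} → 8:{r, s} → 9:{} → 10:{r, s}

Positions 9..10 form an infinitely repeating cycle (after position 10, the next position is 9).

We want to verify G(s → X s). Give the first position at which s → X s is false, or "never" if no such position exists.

Check s → X s at each position in order: 0 ✓, 1 ✓, 2 ✓.
At position 3 the labels are {r, s} and the next position 4 has {r}, so s → X s is false there. This is the first violation.

3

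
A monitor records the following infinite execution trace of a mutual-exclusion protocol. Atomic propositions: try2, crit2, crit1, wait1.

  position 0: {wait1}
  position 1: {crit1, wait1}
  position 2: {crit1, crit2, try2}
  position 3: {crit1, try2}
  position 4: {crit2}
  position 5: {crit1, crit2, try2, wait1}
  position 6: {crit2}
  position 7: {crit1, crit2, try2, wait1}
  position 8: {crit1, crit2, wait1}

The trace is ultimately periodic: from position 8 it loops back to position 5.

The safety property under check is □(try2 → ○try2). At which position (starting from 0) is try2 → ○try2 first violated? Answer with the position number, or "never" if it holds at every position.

3

Check try2 → ○try2 at each position in order: 0 ✓, 1 ✓, 2 ✓.
At position 3 the labels are {crit1, try2} and the next position 4 has {crit2}, so try2 → ○try2 is false there. This is the first violation.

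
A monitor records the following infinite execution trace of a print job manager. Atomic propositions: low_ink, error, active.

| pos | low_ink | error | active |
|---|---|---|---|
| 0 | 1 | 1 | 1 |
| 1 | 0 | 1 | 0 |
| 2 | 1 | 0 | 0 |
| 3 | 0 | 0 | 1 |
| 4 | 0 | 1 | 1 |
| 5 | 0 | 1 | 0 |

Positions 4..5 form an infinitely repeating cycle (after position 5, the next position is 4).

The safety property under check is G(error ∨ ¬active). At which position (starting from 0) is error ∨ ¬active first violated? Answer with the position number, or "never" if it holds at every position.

Check error ∨ ¬active at each position in order: 0 ✓, 1 ✓, 2 ✓.
At position 3 the labels are {active}, so error ∨ ¬active is false there. This is the first violation.

3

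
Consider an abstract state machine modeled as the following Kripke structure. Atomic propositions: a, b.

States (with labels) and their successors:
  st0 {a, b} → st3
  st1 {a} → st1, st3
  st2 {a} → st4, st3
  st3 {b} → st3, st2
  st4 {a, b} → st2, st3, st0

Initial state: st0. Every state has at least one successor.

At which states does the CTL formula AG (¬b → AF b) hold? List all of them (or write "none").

States satisfying ¬b → AF b: {st0, st2, st3, st4}.
States satisfying AG (¬b → AF b): {st0, st2, st3, st4}.

{st0, st2, st3, st4}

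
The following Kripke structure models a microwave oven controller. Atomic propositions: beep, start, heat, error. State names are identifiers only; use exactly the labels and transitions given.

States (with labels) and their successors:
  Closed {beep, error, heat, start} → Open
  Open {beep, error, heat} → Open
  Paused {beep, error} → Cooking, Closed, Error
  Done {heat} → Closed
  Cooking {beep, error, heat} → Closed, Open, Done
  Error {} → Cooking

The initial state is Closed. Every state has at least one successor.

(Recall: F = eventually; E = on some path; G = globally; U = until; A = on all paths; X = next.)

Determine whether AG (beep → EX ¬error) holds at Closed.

States satisfying beep → EX ¬error: {Paused, Done, Cooking, Error}.
States satisfying AG (beep → EX ¬error): ∅.
Closed is reachable from Closed and violates beep → EX ¬error, so AG fails at Closed.
Closed ∉ Sat(AG (beep → EX ¬error)).

Violated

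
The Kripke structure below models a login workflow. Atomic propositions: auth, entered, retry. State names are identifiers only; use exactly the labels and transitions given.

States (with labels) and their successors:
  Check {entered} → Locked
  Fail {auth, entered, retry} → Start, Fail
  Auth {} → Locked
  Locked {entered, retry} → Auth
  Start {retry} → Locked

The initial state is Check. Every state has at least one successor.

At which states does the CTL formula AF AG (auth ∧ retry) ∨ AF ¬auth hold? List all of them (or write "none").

{Check, Auth, Locked, Start}

States satisfying AG (auth ∧ retry): ∅.
States satisfying AF AG (auth ∧ retry): ∅.
States satisfying ¬auth: {Check, Auth, Locked, Start}.
States satisfying AF ¬auth: {Check, Auth, Locked, Start}.
States satisfying AF AG (auth ∧ retry) ∨ AF ¬auth: {Check, Auth, Locked, Start}.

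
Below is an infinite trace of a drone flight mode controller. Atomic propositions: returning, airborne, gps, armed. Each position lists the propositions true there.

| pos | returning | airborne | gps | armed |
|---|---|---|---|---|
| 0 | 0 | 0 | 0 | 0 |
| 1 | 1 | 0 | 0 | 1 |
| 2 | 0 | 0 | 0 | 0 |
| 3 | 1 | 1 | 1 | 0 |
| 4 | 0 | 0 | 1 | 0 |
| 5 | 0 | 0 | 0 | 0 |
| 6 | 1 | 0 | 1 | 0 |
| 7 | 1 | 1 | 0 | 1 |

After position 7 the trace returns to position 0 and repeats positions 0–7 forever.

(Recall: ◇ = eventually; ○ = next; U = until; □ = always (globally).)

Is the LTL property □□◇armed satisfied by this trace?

Yes

□◇armed holds at every position 0..7, and those are all positions ever visited, so □□◇armed holds.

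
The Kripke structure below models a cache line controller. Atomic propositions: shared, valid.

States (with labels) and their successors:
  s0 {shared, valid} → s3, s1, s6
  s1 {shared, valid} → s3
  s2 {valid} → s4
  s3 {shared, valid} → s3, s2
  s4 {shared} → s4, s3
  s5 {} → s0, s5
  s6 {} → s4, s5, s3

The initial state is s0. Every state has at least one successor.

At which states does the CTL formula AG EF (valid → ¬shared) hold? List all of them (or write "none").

{s0, s1, s2, s3, s4, s5, s6}

States satisfying EF (valid → ¬shared): {s0, s1, s2, s3, s4, s5, s6}.
States satisfying AG EF (valid → ¬shared): {s0, s1, s2, s3, s4, s5, s6}.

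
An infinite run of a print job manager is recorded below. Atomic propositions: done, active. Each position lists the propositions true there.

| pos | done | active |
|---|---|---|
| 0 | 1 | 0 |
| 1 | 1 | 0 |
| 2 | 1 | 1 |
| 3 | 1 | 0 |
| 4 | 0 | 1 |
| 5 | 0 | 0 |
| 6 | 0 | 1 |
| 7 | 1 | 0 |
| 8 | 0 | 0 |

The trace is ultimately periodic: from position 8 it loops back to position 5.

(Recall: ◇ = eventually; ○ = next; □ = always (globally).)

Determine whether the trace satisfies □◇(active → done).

Yes

◇(active → done) holds at every position 0..8, and those are all positions ever visited, so □◇(active → done) holds.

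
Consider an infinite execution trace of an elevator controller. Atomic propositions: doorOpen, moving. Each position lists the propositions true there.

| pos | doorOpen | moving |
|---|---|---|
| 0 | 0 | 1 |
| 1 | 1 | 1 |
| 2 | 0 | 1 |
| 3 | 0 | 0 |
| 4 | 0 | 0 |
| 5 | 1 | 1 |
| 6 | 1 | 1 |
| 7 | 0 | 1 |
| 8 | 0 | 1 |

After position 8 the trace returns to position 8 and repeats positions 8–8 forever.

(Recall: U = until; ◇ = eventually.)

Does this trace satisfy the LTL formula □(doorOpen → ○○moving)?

Does not hold

doorOpen → ○○moving must hold at every position from 0 onward. It fails at position 1, so □(doorOpen → ○○moving) is false.
Positions where doorOpen holds: 1, 5, 6.
Check ○○moving at each: 1→fails, 5→ok, 6→ok.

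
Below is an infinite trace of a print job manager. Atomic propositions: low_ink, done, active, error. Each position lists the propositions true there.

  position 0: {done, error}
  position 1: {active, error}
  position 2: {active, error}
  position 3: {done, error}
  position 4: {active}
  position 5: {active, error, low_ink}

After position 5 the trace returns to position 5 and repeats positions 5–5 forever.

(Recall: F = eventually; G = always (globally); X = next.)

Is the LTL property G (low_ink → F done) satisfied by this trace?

No

low_ink → F done must hold at every position from 0 onward. It fails at position 5, so G (low_ink → F done) is false.
Positions where low_ink holds: 5.
Check F done at each: 5→fails.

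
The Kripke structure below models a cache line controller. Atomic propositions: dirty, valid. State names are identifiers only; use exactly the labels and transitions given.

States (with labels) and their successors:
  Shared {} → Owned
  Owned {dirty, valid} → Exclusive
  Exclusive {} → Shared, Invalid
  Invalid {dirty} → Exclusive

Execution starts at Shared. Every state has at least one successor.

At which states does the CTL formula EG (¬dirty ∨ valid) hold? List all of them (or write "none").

States satisfying ¬dirty ∨ valid: {Shared, Owned, Exclusive}.
States satisfying EG (¬dirty ∨ valid): {Shared, Owned, Exclusive}.

{Shared, Owned, Exclusive}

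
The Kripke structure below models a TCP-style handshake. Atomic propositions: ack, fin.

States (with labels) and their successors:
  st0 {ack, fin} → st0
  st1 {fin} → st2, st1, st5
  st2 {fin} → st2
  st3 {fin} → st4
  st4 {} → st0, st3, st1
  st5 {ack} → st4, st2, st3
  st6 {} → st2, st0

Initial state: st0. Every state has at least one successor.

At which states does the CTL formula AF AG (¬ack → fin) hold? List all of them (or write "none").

{st0, st2, st6}

States satisfying AG (¬ack → fin): {st0, st2}.
States satisfying AF AG (¬ack → fin): {st0, st2, st6}.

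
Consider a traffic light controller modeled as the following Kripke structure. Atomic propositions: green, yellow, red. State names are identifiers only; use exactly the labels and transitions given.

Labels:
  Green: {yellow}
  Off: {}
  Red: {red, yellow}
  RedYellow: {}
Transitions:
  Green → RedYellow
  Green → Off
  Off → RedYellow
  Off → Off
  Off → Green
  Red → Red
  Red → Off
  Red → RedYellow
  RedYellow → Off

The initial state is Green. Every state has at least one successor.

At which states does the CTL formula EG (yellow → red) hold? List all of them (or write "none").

{Off, Red, RedYellow}

States satisfying yellow → red: {Off, Red, RedYellow}.
States satisfying EG (yellow → red): {Off, Red, RedYellow}.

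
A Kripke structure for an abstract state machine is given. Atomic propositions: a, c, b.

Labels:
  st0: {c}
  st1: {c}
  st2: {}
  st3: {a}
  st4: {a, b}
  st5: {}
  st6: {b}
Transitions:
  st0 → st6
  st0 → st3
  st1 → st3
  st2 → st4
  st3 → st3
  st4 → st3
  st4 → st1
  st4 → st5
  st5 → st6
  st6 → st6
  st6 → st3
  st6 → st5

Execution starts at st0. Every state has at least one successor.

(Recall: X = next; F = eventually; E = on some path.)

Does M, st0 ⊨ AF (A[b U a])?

States satisfying A[b U a]: {st3, st4}.
States satisfying AF (A[b U a]): {st1, st2, st3, st4}.
There is a path from st0 along which A[b U a] never holds.
st0 ∉ Sat(AF (A[b U a])).

No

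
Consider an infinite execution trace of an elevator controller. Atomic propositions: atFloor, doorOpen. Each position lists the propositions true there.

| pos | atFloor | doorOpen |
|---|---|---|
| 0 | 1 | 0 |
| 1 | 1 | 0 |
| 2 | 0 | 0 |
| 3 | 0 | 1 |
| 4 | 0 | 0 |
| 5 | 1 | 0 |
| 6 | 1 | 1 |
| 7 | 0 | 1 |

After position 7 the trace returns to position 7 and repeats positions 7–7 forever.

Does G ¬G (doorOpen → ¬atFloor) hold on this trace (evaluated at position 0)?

¬G (doorOpen → ¬atFloor) must hold at every position from 0 onward. It fails at position 7, so G ¬G (doorOpen → ¬atFloor) is false.

Does not hold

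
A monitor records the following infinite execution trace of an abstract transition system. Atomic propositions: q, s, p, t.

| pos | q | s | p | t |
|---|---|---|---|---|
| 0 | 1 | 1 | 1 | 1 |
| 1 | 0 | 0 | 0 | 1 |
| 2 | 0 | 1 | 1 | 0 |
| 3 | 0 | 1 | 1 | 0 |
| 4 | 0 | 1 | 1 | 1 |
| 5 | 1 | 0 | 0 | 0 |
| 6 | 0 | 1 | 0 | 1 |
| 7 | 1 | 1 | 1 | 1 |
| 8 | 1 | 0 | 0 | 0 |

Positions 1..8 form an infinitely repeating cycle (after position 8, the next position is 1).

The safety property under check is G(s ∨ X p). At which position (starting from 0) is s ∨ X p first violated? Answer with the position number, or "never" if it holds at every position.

Check s ∨ X p at each position in order: 0 ✓, 1 ✓, 2 ✓, 3 ✓, 4 ✓.
At position 5 the labels are {q} and the next position 6 has {s, t}, so s ∨ X p is false there. This is the first violation.

5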